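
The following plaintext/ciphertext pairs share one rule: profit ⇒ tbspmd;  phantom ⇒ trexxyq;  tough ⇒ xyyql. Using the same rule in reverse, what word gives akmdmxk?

Shifts by position in profit: pos 0: p→t (+4), pos 1: r→b (+10), pos 2: o→s (+4), pos 3: f→p (+10) — repeating every 2. It's a Vigenère-style cipher with numeric key [4,10]: position i shifts by key[i mod 2].
Undoing it on akmdmxk: a−4=w, k−10=a, m−4=i, d−10=t, m−4=i, x−10=n, k−4=g.

waiting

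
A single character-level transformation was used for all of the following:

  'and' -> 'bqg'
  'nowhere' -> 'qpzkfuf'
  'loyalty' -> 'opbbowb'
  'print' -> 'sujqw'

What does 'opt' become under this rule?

psw

Two shifts are in play — +1 for a/e/i/o/u, +3 for every other letter.
On opt: o(vowel)+1=p, p(cons)+3=s, t(cons)+3=w.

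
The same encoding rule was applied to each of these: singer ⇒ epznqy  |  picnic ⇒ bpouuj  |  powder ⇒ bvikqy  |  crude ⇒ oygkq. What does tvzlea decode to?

honest

Shifts by position in singer: pos 0: s→e (+12), pos 1: i→p (+7), pos 2: n→z (+12), pos 3: g→n (+7) — repeating every 2. The shifts repeat in a cycle of length 2: positions 0,1,… shift by +12, +7, then the pattern repeats.
Undoing it on tvzlea: t−12=h, v−7=o, z−12=n, l−7=e, e−12=s, a−7=t.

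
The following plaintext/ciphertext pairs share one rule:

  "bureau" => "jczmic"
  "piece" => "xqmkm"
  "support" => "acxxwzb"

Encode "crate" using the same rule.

It's a constant shift of +8 (ROT8).
For crate: c+8=k, r+8=z, a+8=i, t+8=b, e+8=m.

kzibm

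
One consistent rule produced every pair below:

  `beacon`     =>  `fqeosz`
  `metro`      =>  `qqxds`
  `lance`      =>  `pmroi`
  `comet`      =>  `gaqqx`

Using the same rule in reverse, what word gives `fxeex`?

blast

Shifts by position in beacon: pos 0: b→f (+4), pos 1: e→q (+12), pos 2: a→e (+4), pos 3: c→o (+12) — repeating every 2. The shifts repeat in a cycle of length 2: positions 0,1,… shift by +4, +12, then the pattern repeats.
Undoing it on fxeex: f−4=b, x−12=l, e−4=a, e−12=s, x−4=t.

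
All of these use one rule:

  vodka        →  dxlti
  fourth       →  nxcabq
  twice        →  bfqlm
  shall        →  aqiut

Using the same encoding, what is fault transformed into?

njcub

The shifts repeat in a cycle of length 2: positions 0,1,… shift by +8, +9, then the pattern repeats.
On fault: f+8=n, a+9=j, u+8=c, l+9=u, t+8=b.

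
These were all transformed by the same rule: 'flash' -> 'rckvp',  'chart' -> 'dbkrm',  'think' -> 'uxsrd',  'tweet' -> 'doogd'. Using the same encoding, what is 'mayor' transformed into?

Two steps: reverse the string, then apply a Caesar shift of +10.
For mayor: reverse → royam; then shift: r+10=b, o+10=y, y+10=i, a+10=k, m+10=w.

byikw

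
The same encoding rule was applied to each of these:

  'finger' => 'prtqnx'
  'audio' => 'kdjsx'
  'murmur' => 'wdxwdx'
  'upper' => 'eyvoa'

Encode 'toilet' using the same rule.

dxovnz

Shifts by position in finger: pos 0: f→p (+10), pos 1: i→r (+9), pos 2: n→t (+6), pos 3: g→q (+10), pos 4: e→n (+9), pos 5: r→x (+6) — repeating every 3. A repeating key of period 3 is used — shifts +10, +9, +6 over and over.
On toilet: t+10=d, o+9=x, i+6=o, l+10=v, e+9=n, t+6=z.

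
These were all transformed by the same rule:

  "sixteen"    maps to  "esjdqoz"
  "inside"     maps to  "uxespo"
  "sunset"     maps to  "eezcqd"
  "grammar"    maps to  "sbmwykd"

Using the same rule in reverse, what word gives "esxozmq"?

silence

Shifts by position in sixteen: pos 0: s→e (+12), pos 1: i→s (+10), pos 2: x→j (+12), pos 3: t→d (+10) — repeating every 2. The shifts repeat in a cycle of length 2: positions 0,1,… shift by +12, +10, then the pattern repeats.
Undoing it on esxozmq: e−12=s, s−10=i, x−12=l, o−10=e, z−12=n, m−10=c, q−12=e.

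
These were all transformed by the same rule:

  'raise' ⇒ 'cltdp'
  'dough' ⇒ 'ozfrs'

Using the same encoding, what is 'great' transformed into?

rcple

Compare letters: r→c is +11, a→l is +11, i→t is +11 — a constant shift. Every letter moves 11 places later in the alphabet, wrapping around z→a.
For great: g+11=r, r+11=c, e+11=p, a+11=l, t+11=e.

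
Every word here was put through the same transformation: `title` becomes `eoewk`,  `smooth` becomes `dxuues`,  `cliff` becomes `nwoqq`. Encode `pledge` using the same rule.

The shift depends on letter class: consonant t→e is +11, but vowel i→o is +6. Two shifts are in play — +6 for a/e/i/o/u, +11 for every other letter.
On pledge: p(cons)+11=a, l(cons)+11=w, e(vowel)+6=k, d(cons)+11=o, g(cons)+11=r, e(vowel)+6=k.

awkork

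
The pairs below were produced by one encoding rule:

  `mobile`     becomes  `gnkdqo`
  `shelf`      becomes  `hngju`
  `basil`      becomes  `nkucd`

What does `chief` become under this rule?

The output letters match the input read backwards, each shifted +2: mobile reversed is elibom. The word is reversed, then every letter is shifted forward by 2.
Applying it to chief: reverse → feihc; then shift: f+2=h, e+2=g, i+2=k, h+2=j, c+2=e.

hgkje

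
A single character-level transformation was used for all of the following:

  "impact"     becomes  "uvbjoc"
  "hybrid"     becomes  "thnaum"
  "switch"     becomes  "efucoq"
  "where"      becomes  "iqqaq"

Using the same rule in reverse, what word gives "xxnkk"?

lobby

The shifts repeat in a cycle of length 2: positions 0,1,… shift by +12, +9, then the pattern repeats.
Undoing it on xxnkk: x−12=l, x−9=o, n−12=b, k−9=b, k−12=y.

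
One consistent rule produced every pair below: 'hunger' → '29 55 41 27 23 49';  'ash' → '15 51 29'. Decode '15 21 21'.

Each letter becomes 2×(its alphabet position, a=1..z=26) + 13.
Decoding 15 21 21: 15→(15−13)÷2=1=a, 21→(21−13)÷2=4=d, 21→(21−13)÷2=4=d.

add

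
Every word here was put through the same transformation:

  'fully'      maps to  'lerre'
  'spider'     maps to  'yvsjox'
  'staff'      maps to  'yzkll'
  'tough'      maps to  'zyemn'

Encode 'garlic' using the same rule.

The rule splits by letter class: vowels +10, consonants +6.
For garlic: g(cons)+6=m, a(vowel)+10=k, r(cons)+6=x, l(cons)+6=r, i(vowel)+10=s, c(cons)+6=i.

mkxrsi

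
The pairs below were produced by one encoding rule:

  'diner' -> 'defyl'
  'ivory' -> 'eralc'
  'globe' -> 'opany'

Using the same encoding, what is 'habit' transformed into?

d(3)→d(3) and i(8)→e(4) fit y≡21x+18 (mod 26); the inverse of 21 mod 26 is 5. Each letter's alphabet position (a=0..z=25) is mapped through 21·x+18 mod 26 — an affine cipher.
On habit: h(7)→21·7+18≡9=j; a(0)→21·0+18≡18=s; b(1)→21·1+18≡13=n; i(8)→21·8+18≡4=e; t(19)→21·19+18≡1=b (all mod 26).

jsneb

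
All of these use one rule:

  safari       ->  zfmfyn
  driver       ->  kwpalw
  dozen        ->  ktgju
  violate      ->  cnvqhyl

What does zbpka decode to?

swift

The shifts repeat in a cycle of length 2: positions 0,1,… shift by +7, +5, then the pattern repeats.
Decoding zbpka: z−7=s, b−5=w, p−7=i, k−5=f, a−7=t.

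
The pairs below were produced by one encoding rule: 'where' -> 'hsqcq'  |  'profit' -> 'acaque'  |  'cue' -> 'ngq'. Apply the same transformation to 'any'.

The shift depends on letter class: consonant w→h is +11, but vowel e→q is +12. Two shifts are in play — +12 for a/e/i/o/u, +11 for every other letter.
For any: a(vowel)+12=m, n(cons)+11=y, y(cons)+11=j.

myj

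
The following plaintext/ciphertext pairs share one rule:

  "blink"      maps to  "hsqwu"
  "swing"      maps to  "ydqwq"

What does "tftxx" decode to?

In blink: b→h is +6, l→s is +7, i→q is +8, n→w is +9 — the shift increases by 1 each position. Each letter shifts forward by (position + 6), i.e. 6, 7, 8, … — the shift grows by one for each successive letter.
Reversing it on tftxx: t−6=n, f−7=y, t−8=l, x−9=o, x−10=n.

nylon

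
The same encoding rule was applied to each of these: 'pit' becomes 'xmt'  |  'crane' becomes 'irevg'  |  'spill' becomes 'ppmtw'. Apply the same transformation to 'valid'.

hmpez

The output letters match the input read backwards, each shifted +4: pit reversed is tip. Read the word backwards and shift each letter +4.
On valid: reverse → dilav; then shift: d+4=h, i+4=m, l+4=p, a+4=e, v+4=z.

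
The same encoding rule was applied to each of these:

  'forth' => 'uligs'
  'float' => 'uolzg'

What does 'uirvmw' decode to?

Each pair mirrors across the alphabet (f↔u, o↔l, r↔i): positions sum to 25. This is the alphabet-reversal cipher (Atbash): a becomes z, b becomes y, etc.
Decoding uirvmw: u↔f, i↔r, r↔i, v↔e, m↔n, w↔d.

friend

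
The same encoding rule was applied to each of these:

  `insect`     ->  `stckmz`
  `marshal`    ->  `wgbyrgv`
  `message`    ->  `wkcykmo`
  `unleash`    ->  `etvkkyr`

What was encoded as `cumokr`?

A repeating key of period 2 is used — shifts +10, +6 over and over.
Reversing it on cumokr: c−10=s, u−6=o, m−10=c, o−6=i, k−10=a, r−6=l.

social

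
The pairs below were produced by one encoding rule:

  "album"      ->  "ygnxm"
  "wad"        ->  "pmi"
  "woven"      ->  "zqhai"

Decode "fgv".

jut

The output letters match the input read backwards, each shifted +12: album reversed is mubla. Two steps: reverse the string, then apply a Caesar shift of +12.
Decoding fgv: shift back: f−12=t, g−12=u, v−12=j → tuj; then reverse → jut.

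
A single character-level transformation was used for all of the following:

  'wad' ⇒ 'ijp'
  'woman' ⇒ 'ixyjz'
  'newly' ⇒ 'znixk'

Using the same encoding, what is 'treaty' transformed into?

The shift depends on letter class: consonant w→i is +12, but vowel a→j is +9. Two shifts are in play — +9 for a/e/i/o/u, +12 for every other letter.
On treaty: t(cons)+12=f, r(cons)+12=d, e(vowel)+9=n, a(vowel)+9=j, t(cons)+12=f, y(cons)+12=k.

fdnjfk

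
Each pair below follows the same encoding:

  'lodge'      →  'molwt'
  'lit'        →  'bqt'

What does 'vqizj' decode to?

The output letters match the input read backwards, each shifted +8: lodge reversed is egdol. Two steps: reverse the string, then apply a Caesar shift of +8.
Undoing it on vqizj: shift back: v−8=n, q−8=i, i−8=a, z−8=r, j−8=b → niarb; then reverse → brain.

brain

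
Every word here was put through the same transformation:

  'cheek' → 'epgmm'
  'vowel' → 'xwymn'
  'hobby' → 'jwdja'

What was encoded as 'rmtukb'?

Shifts by position in cheek: pos 0: c→e (+2), pos 1: h→p (+8), pos 2: e→g (+2), pos 3: e→m (+8) — repeating every 2. It's a Vigenère-style cipher with numeric key [2,8]: position i shifts by key[i mod 2].
Reversing it on rmtukb: r−2=p, m−8=e, t−2=r, u−8=m, k−2=i, b−8=t.

permit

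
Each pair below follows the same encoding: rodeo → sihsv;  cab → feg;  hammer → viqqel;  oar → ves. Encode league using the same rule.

The output letters match the input read backwards, each shifted +4: rodeo reversed is oedor. Read the word backwards and shift each letter +4.
Applying it to league: reverse → eugael; then shift: e+4=i, u+4=y, g+4=k, a+4=e, e+4=i, l+4=p.

iykeip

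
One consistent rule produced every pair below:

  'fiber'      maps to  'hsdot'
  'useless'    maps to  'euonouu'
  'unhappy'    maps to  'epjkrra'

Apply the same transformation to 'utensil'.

The shift depends on letter class: consonant f→h is +2, but vowel i→s is +10. The rule splits by letter class: vowels +10, consonants +2.
On utensil: u(vowel)+10=e, t(cons)+2=v, e(vowel)+10=o, n(cons)+2=p, s(cons)+2=u, i(vowel)+10=s, l(cons)+2=n.

evopusn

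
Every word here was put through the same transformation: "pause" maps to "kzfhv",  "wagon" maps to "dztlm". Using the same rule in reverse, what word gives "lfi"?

Each pair mirrors across the alphabet (p↔k, a↔z, u↔f): positions sum to 25. Letters are reflected about the middle of the alphabet (position → 25−position): Atbash.
Reversing it on lfi: l↔o, f↔u, i↔r.

our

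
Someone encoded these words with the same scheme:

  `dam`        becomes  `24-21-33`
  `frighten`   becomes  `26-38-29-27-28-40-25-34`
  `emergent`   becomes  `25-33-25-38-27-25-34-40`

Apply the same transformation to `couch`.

23-35-41-23-28

d is letter #4 and maps to 24: an offset of 20. The number is (letter's place in the alphabet, a=1) + 20.
Applying it to couch: c=3→23, o=15→35, u=21→41, c=3→23, h=8→28.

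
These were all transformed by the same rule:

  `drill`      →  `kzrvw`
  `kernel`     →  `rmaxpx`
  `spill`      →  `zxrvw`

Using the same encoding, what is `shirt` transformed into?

zprbe

In drill: d→k is +7, r→z is +8, i→r is +9, l→v is +10 — the shift increases by 1 each position. Each letter shifts forward by (position + 7), i.e. 7, 8, 9, … — the shift grows by one for each successive letter.
On shirt: s+7=z, h+8=p, i+9=r, r+10=b, t+11=e.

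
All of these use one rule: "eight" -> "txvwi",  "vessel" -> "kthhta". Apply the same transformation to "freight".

ugtxvwi

Compare letters: e→t is +15, i→x is +15, g→v is +15 — a constant shift. Each letter is shifted forward by 15 in the alphabet (a Caesar shift of +15).
For freight: f+15=u, r+15=g, e+15=t, i+15=x, g+15=v, h+15=w, t+15=i.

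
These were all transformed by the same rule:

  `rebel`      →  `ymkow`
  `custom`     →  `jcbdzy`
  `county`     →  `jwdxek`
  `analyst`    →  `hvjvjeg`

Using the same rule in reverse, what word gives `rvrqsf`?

knight

In rebel: r→y is +7, e→m is +8, b→k is +9, e→o is +10 — the shift increases by 1 each position. Each letter shifts forward by (position + 7), i.e. 7, 8, 9, … — the shift grows by one for each successive letter.
Reversing it on rvrqsf: r−7=k, v−8=n, r−9=i, q−10=g, s−11=h, f−12=t.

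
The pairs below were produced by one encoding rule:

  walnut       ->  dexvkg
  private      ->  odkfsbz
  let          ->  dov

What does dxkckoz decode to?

The output letters match the input read backwards, each shifted +10: walnut reversed is tunlaw. Two steps: reverse the string, then apply a Caesar shift of +10.
Reversing it on dxkckoz: shift back: d−10=t, x−10=n, k−10=a, c−10=s, k−10=a, o−10=e, z−10=p → tnasaep; then reverse → peasant.

peasant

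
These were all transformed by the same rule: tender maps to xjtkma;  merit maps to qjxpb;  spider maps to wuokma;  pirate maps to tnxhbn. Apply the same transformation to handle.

lftktn

In tender: t→x is +4, e→j is +5, n→t is +6, d→k is +7 — the shift increases by 1 each position. The shift increases by 1 at each position, starting from +4: 4, 5, 6, ….
On handle: h+4=l, a+5=f, n+6=t, d+7=k, l+8=t, e+9=n.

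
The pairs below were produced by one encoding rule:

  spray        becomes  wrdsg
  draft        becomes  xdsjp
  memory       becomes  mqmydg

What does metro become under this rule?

mqpdy

s(18)→w(22) and p(15)→r(17) fit y≡19x+18 (mod 26); the inverse of 19 mod 26 is 11. Treating letters as 0–25, the rule is x ↦ 19x + 18 (mod 26).
For metro: m(12)→19·12+18≡12=m; e(4)→19·4+18≡16=q; t(19)→19·19+18≡15=p; r(17)→19·17+18≡3=d; o(14)→19·14+18≡24=y (all mod 26).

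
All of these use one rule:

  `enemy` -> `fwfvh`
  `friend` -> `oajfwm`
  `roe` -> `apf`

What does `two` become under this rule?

cfp

The shift depends on letter class: consonant n→w is +9, but vowel e→f is +1. Vowels shift forward by 1 and consonants shift forward by 9.
For two: t(cons)+9=c, w(cons)+9=f, o(vowel)+1=p.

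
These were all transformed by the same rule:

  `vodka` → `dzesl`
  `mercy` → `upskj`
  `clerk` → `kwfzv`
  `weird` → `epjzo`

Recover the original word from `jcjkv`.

brick

Shifts by position in vodka: pos 0: v→d (+8), pos 1: o→z (+11), pos 2: d→e (+1), pos 3: k→s (+8), pos 4: a→l (+11) — repeating every 3. A repeating key of period 3 is used — shifts +8, +11, +1 over and over.
Decoding jcjkv: j−8=b, c−11=r, j−1=i, k−8=c, v−11=k.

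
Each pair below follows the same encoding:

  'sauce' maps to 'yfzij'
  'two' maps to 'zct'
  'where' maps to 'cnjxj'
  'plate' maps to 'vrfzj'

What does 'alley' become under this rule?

frrje

The shift depends on letter class: consonant s→y is +6, but vowel a→f is +5. Vowels shift forward by 5 and consonants shift forward by 6.
Applying it to alley: a(vowel)+5=f, l(cons)+6=r, l(cons)+6=r, e(vowel)+5=j, y(cons)+6=e.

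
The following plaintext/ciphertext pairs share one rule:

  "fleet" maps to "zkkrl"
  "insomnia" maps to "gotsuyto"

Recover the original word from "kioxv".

The output letters match the input read backwards, each shifted +6: fleet reversed is teelf. The word is reversed, then every letter is shifted forward by 6.
Decoding kioxv: shift back: k−6=e, i−6=c, o−6=i, x−6=r, v−6=p → ecirp; then reverse → price.

price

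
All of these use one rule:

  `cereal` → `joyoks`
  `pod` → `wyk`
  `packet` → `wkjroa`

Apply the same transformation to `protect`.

wyyaoja

The shift depends on letter class: consonant c→j is +7, but vowel e→o is +10. Two shifts are in play — +10 for a/e/i/o/u, +7 for every other letter.
For protect: p(cons)+7=w, r(cons)+7=y, o(vowel)+10=y, t(cons)+7=a, e(vowel)+10=o, c(cons)+7=j, t(cons)+7=a.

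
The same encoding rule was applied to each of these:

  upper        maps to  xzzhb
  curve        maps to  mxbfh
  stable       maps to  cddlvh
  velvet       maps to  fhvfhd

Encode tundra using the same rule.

Vowels shift forward by 3 and consonants shift forward by 10.
On tundra: t(cons)+10=d, u(vowel)+3=x, n(cons)+10=x, d(cons)+10=n, r(cons)+10=b, a(vowel)+3=d.

dxxnbd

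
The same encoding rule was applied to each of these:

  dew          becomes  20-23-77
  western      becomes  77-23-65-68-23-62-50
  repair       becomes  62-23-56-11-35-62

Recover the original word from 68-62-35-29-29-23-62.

trigger

d(#4)→20 and e(#5)→23: differences scale by 3, so n = 3·pos + 8. With a=1..z=26, the number is 3·pos + 8.
Undoing it on 68-62-35-29-29-23-62: 68→(68−8)÷3=20=t, 62→(62−8)÷3=18=r, 35→(35−8)÷3=9=i, 29→(29−8)÷3=7=g, 29→(29−8)÷3=7=g, 23→(23−8)÷3=5=e, 62→(62−8)÷3=18=r.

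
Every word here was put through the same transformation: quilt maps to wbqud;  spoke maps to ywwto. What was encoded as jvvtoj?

In quilt: q→w is +6, u→b is +7, i→q is +8, l→u is +9 — the shift increases by 1 each position. Each letter shifts forward by (position + 6), i.e. 6, 7, 8, … — the shift grows by one for each successive letter.
Reversing it on jvvtoj: j−6=d, v−7=o, v−8=n, t−9=k, o−10=e, j−11=y.

donkey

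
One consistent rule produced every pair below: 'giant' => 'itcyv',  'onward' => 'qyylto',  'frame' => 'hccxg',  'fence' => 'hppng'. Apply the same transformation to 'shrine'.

Shifts by position in giant: pos 0: g→i (+2), pos 1: i→t (+11), pos 2: a→c (+2), pos 3: n→y (+11) — repeating every 2. A repeating key of period 2 is used — shifts +2, +11 over and over.
For shrine: s+2=u, h+11=s, r+2=t, i+11=t, n+2=p, e+11=p.

usttpp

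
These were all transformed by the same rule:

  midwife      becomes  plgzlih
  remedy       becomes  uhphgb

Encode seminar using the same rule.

vhplqdu

Compare letters: m→p is +3, i→l is +3, d→g is +3 — a constant shift. Each letter is shifted forward by 3 in the alphabet (a Caesar shift of +3).
For seminar: s+3=v, e+3=h, m+3=p, i+3=l, n+3=q, a+3=d, r+3=u.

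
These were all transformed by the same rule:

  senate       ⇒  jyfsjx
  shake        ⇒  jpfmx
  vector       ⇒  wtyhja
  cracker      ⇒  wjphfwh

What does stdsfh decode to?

canyon

The output letters match the input read backwards, each shifted +5: senate reversed is etanes. Two steps: reverse the string, then apply a Caesar shift of +5.
Decoding stdsfh: shift back: s−5=n, t−5=o, d−5=y, s−5=n, f−5=a, h−5=c → noynac; then reverse → canyon.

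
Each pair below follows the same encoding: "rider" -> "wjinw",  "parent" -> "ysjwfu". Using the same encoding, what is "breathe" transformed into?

jmyfjwg

The output letters match the input read backwards, each shifted +5: rider reversed is redir. The word is reversed, then every letter is shifted forward by 5.
Applying it to breathe: reverse → ehtaerb; then shift: e+5=j, h+5=m, t+5=y, a+5=f, e+5=j, r+5=w, b+5=g.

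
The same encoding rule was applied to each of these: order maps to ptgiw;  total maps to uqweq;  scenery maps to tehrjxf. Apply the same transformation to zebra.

agevf

In order: o→p is +1, r→t is +2, d→g is +3, e→i is +4 — the shift increases by 1 each position. Each letter shifts forward by (position + 1), i.e. 1, 2, 3, … — the shift grows by one for each successive letter.
Applying it to zebra: z+1=a, e+2=g, b+3=e, r+4=v, a+5=f.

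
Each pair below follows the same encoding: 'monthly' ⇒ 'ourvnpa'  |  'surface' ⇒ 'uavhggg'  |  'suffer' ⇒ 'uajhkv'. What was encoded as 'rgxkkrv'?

A repeating key of period 3 is used — shifts +2, +6, +4 over and over.
Reversing it on rgxkkrv: r−2=p, g−6=a, x−4=t, k−2=i, k−6=e, r−4=n, v−2=t.

patient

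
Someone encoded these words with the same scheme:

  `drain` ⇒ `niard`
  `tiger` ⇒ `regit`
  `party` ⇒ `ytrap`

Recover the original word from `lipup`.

pupil

It's just the letters in reverse order.
Decoding lipup: then reverse → pupil.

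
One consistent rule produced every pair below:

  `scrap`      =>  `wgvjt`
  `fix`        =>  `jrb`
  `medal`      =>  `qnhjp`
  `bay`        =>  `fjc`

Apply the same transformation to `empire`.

The shift depends on letter class: consonant s→w is +4, but vowel a→j is +9. Vowels shift forward by 9 and consonants shift forward by 4.
For empire: e(vowel)+9=n, m(cons)+4=q, p(cons)+4=t, i(vowel)+9=r, r(cons)+4=v, e(vowel)+9=n.

nqtrvn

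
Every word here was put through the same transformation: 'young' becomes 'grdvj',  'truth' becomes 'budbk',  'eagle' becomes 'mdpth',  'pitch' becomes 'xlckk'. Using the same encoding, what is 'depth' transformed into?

lhybk

The shifts repeat in a cycle of length 3: positions 0,1,… shift by +8, +3, +9, then the pattern repeats.
Applying it to depth: d+8=l, e+3=h, p+9=y, t+8=b, h+3=k.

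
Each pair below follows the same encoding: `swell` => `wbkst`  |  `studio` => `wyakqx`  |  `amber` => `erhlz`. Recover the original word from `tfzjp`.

patch

Letter i (0-indexed) is shifted by i+4, so successive shifts are 4, 5, 6, ….
Undoing it on tfzjp: t−4=p, f−5=a, z−6=t, j−7=c, p−8=h.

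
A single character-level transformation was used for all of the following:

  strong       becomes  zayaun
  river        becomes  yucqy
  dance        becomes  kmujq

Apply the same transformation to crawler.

The shift depends on letter class: consonant s→z is +7, but vowel o→a is +12. Vowels shift forward by 12 and consonants shift forward by 7.
For crawler: c(cons)+7=j, r(cons)+7=y, a(vowel)+12=m, w(cons)+7=d, l(cons)+7=s, e(vowel)+12=q, r(cons)+7=y.

jymdsqy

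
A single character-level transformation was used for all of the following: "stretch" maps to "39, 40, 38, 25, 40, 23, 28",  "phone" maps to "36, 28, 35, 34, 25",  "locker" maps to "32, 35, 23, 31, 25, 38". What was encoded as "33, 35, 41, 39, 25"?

mouse

s is letter #19 and maps to 39: an offset of 20. The number is (letter's place in the alphabet, a=1) + 20.
Undoing it on 33, 35, 41, 39, 25: 33→(33−20)÷1=13=m, 35→(35−20)÷1=15=o, 41→(41−20)÷1=21=u, 39→(39−20)÷1=19=s, 25→(25−20)÷1=5=e.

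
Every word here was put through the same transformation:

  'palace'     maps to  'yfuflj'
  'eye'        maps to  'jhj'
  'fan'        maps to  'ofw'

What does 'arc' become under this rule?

The rule splits by letter class: vowels +5, consonants +9.
On arc: a(vowel)+5=f, r(cons)+9=a, c(cons)+9=l.

fal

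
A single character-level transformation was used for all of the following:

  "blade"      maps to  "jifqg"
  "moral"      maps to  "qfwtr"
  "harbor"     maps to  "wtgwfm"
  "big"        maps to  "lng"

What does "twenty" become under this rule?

dysjby

Two steps: reverse the string, then apply a Caesar shift of +5.
For twenty: reverse → ytnewt; then shift: y+5=d, t+5=y, n+5=s, e+5=j, w+5=b, t+5=y.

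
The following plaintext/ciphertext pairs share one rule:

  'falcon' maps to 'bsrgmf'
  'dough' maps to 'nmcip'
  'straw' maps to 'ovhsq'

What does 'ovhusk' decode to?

streak

f(5)→b(1) and a(0)→s(18) fit y≡7x+18 (mod 26); the inverse of 7 mod 26 is 15. This is an affine cipher: with a=0,…,z=25, each position x becomes (7x+18) mod 26.
Reversing it on ovhusk: o(14)→15·(14−18)≡18=s; v(21)→15·(21−18)≡19=t; h(7)→15·(7−18)≡17=r; u(20)→15·(20−18)≡4=e; s(18)→15·(18−18)≡0=a; k(10)→15·(10−18)≡10=k (all mod 26).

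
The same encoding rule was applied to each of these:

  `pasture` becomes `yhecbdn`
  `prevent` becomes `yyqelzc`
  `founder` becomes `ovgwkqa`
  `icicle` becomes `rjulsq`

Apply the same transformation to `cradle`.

Shifts by position in pasture: pos 0: p→y (+9), pos 1: a→h (+7), pos 2: s→e (+12), pos 3: t→c (+9), pos 4: u→b (+7), pos 5: r→d (+12) — repeating every 3. It's a Vigenère-style cipher with numeric key [9,7,12]: position i shifts by key[i mod 3].
Applying it to cradle: c+9=l, r+7=y, a+12=m, d+9=m, l+7=s, e+12=q.

lymmsq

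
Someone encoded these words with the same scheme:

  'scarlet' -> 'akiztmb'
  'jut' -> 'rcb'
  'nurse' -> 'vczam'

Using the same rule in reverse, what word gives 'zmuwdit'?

Each letter is shifted forward by 8 in the alphabet (a Caesar shift of +8).
Undoing it on zmuwdit: z−8=r, m−8=e, u−8=m, w−8=o, d−8=v, i−8=a, t−8=l.

removal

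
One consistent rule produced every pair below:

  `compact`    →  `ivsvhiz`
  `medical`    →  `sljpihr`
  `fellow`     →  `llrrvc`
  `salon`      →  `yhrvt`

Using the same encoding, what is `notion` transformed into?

The shift depends on letter class: consonant c→i is +6, but vowel o→v is +7. Two shifts are in play — +7 for a/e/i/o/u, +6 for every other letter.
On notion: n(cons)+6=t, o(vowel)+7=v, t(cons)+6=z, i(vowel)+7=p, o(vowel)+7=v, n(cons)+6=t.

tvzpvt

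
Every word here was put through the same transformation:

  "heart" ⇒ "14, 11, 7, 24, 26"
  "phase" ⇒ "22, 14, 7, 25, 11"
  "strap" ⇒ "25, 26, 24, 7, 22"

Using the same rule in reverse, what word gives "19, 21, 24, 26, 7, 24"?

h is letter #8 and maps to 14: an offset of 6. The number is (letter's place in the alphabet, a=1) + 6.
Undoing it on 19, 21, 24, 26, 7, 24: 19→(19−6)÷1=13=m, 21→(21−6)÷1=15=o, 24→(24−6)÷1=18=r, 26→(26−6)÷1=20=t, 7→(7−6)÷1=1=a, 24→(24−6)÷1=18=r.

mortar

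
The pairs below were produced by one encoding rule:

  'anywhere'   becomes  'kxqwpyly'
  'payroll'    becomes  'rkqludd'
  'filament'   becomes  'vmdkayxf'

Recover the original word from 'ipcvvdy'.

shuffle

a(0)→k(10) and n(13)→x(23) fit y≡23x+10 (mod 26); the inverse of 23 mod 26 is 17. This is an affine cipher: with a=0,…,z=25, each position x becomes (23x+10) mod 26.
Reversing it on ipcvvdy: i(8)→17·(8−10)≡18=s; p(15)→17·(15−10)≡7=h; c(2)→17·(2−10)≡20=u; v(21)→17·(21−10)≡5=f; v(21)→17·(21−10)≡5=f; d(3)→17·(3−10)≡11=l; y(24)→17·(24−10)≡4=e (all mod 26).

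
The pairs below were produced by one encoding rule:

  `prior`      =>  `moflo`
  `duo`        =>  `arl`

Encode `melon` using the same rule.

jbilk

Each letter is shifted forward by 23 in the alphabet (a Caesar shift of +23).
For melon: m+23=j, e+23=b, l+23=i, o+23=l, n+23=k.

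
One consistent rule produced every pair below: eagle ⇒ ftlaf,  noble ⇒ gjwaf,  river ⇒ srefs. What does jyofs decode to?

other

Treating letters as 0–25, the rule is x ↦ 3x + 19 (mod 26).
Undoing it on jyofs: j(9)→9·(9−19)≡14=o; y(24)→9·(24−19)≡19=t; o(14)→9·(14−19)≡7=h; f(5)→9·(5−19)≡4=e; s(18)→9·(18−19)≡17=r (all mod 26).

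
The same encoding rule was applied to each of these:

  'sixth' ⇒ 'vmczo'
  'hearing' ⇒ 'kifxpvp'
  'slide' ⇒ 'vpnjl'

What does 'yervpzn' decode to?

In sixth: s→v is +3, i→m is +4, x→c is +5, t→z is +6 — the shift increases by 1 each position. The shift increases by 1 at each position, starting from +3: 3, 4, 5, ….
Undoing it on yervpzn: y−3=v, e−4=a, r−5=m, v−6=p, p−7=i, z−8=r, n−9=e.

vampire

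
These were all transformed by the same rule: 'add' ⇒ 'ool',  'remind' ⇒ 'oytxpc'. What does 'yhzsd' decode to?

shown

The output letters match the input read backwards, each shifted +11: add reversed is dda. The word is reversed, then every letter is shifted forward by 11.
Undoing it on yhzsd: shift back: y−11=n, h−11=w, z−11=o, s−11=h, d−11=s → nwohs; then reverse → shown.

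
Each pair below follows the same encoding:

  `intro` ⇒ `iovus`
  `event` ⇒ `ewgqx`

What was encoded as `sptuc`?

Letter i (0-indexed) is shifted by i+0, so successive shifts are 0, 1, 2, ….
Decoding sptuc: s−0=s, p−1=o, t−2=r, u−3=r, c−4=y.

sorry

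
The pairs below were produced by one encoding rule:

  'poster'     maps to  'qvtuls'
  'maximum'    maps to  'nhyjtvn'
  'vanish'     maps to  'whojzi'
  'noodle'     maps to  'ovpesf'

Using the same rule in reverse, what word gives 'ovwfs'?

Shifts by position in poster: pos 0: p→q (+1), pos 1: o→v (+7), pos 2: s→t (+1), pos 3: t→u (+1), pos 4: e→l (+7), pos 5: r→s (+1) — repeating every 3. A repeating key of period 3 is used — shifts +1, +7, +1 over and over.
Decoding ovwfs: o−1=n, v−7=o, w−1=v, f−1=e, s−7=l.

novel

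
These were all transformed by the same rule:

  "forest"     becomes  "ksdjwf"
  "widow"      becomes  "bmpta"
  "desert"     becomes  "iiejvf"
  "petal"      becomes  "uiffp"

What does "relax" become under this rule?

wixfb

Shifts by position in forest: pos 0: f→k (+5), pos 1: o→s (+4), pos 2: r→d (+12), pos 3: e→j (+5), pos 4: s→w (+4), pos 5: t→f (+12) — repeating every 3. It's a Vigenère-style cipher with numeric key [5,4,12]: position i shifts by key[i mod 3].
On relax: r+5=w, e+4=i, l+12=x, a+5=f, x+4=b.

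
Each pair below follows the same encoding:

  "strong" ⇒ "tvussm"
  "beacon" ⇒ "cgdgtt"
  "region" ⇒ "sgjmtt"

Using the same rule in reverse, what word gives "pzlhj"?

oxide

In strong: s→t is +1, t→v is +2, r→u is +3, o→s is +4 — the shift increases by 1 each position. The shift increases by 1 at each position, starting from +1: 1, 2, 3, ….
Reversing it on pzlhj: p−1=o, z−2=x, l−3=i, h−4=d, j−5=e.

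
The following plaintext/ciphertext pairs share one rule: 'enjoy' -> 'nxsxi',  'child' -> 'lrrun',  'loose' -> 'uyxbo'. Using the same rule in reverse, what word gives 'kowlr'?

Shifts by position in enjoy: pos 0: e→n (+9), pos 1: n→x (+10), pos 2: j→s (+9), pos 3: o→x (+9), pos 4: y→i (+10) — repeating every 3. It's a Vigenère-style cipher with numeric key [9,10,9]: position i shifts by key[i mod 3].
Reversing it on kowlr: k−9=b, o−10=e, w−9=n, l−9=c, r−10=h.

bench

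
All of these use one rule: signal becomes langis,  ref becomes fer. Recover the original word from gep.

peg

The output letters match the input read backwards: signal reversed is langis. It's just the letters in reverse order.
Decoding gep: then reverse → peg.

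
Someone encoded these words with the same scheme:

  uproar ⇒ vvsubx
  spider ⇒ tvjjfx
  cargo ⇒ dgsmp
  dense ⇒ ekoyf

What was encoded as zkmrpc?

yellow

Shifts by position in uproar: pos 0: u→v (+1), pos 1: p→v (+6), pos 2: r→s (+1), pos 3: o→u (+6) — repeating every 2. The shifts repeat in a cycle of length 2: positions 0,1,… shift by +1, +6, then the pattern repeats.
Reversing it on zkmrpc: z−1=y, k−6=e, m−1=l, r−6=l, p−1=o, c−6=w.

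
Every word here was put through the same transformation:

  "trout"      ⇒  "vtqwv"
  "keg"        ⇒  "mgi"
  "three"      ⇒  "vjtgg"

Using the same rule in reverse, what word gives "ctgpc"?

It's a constant shift of +2 (ROT2).
Undoing it on ctgpc: c−2=a, t−2=r, g−2=e, p−2=n, c−2=a.

arena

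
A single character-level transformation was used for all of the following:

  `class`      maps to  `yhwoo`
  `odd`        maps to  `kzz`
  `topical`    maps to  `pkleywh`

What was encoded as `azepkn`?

Compare letters: c→y is +22, l→h is +22, a→w is +22 — a constant shift. Every letter moves 22 places later in the alphabet, wrapping around z→a.
Reversing it on azepkn: a−22=e, z−22=d, e−22=i, p−22=t, k−22=o, n−22=r.

editor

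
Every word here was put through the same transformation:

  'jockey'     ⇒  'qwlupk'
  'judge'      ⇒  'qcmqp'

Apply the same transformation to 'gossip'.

nwbctb

In jockey: j→q is +7, o→w is +8, c→l is +9, k→u is +10 — the shift increases by 1 each position. Letter i (0-indexed) is shifted by i+7, so successive shifts are 7, 8, 9, ….
On gossip: g+7=n, o+8=w, s+9=b, s+10=c, i+11=t, p+12=b.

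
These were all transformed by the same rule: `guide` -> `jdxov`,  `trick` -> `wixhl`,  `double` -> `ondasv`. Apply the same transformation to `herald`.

qvitso

g(6)→j(9) and u(20)→d(3) fit y≡7x+19 (mod 26); the inverse of 7 mod 26 is 15. This is an affine cipher: with a=0,…,z=25, each position x becomes (7x+19) mod 26.
Applying it to herald: h(7)→7·7+19≡16=q; e(4)→7·4+19≡21=v; r(17)→7·17+19≡8=i; a(0)→7·0+19≡19=t; l(11)→7·11+19≡18=s; d(3)→7·3+19≡14=o (all mod 26).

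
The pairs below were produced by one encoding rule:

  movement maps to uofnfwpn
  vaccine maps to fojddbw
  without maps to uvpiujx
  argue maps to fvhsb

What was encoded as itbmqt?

The output letters match the input read backwards, each shifted +1: movement reversed is tnemevom. Read the word backwards and shift each letter +1.
Decoding itbmqt: shift back: i−1=h, t−1=s, b−1=a, m−1=l, q−1=p, t−1=s → hsalps; then reverse → splash.

splash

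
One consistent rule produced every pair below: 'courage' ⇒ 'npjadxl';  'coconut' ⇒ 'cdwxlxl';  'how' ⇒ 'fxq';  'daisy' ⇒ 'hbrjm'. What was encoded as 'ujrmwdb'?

The word is reversed, then every letter is shifted forward by 9.
Decoding ujrmwdb: shift back: u−9=l, j−9=a, r−9=i, m−9=d, w−9=n, d−9=u, b−9=s → laidnus; then reverse → sundial.

sundial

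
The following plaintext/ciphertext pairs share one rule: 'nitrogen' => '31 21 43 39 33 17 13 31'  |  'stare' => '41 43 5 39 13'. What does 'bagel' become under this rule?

n(#14)→31 and i(#9)→21: differences scale by 2, so n = 2·pos + 3. With a=1..z=26, the number is 2·pos + 3.
On bagel: b=2→7, a=1→5, g=7→17, e=5→13, l=12→27.

7 5 17 13 27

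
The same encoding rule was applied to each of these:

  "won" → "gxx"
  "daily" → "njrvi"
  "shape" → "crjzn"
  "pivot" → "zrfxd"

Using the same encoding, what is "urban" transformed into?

dbljx

Vowels shift forward by 9 and consonants shift forward by 10.
Applying it to urban: u(vowel)+9=d, r(cons)+10=b, b(cons)+10=l, a(vowel)+9=j, n(cons)+10=x.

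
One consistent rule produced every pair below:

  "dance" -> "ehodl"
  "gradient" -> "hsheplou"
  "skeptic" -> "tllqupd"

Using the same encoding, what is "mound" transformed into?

The rule splits by letter class: vowels +7, consonants +1.
On mound: m(cons)+1=n, o(vowel)+7=v, u(vowel)+7=b, n(cons)+1=o, d(cons)+1=e.

nvboe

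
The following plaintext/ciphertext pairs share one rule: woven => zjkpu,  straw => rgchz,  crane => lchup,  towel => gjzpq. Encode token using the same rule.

Treating letters as 0–25, the rule is x ↦ 15x + 7 (mod 26).
For token: t(19)→15·19+7≡6=g; o(14)→15·14+7≡9=j; k(10)→15·10+7≡1=b; e(4)→15·4+7≡15=p; n(13)→15·13+7≡20=u (all mod 26).

gjbpu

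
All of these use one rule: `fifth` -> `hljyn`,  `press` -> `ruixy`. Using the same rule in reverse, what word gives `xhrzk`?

venue

In fifth: f→h is +2, i→l is +3, f→j is +4, t→y is +5 — the shift increases by 1 each position. Letter i (0-indexed) is shifted by i+2, so successive shifts are 2, 3, 4, ….
Undoing it on xhrzk: x−2=v, h−3=e, r−4=n, z−5=u, k−6=e.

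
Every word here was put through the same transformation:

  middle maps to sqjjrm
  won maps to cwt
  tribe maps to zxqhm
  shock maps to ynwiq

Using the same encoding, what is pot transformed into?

The shift depends on letter class: consonant m→s is +6, but vowel i→q is +8. Two shifts are in play — +8 for a/e/i/o/u, +6 for every other letter.
On pot: p(cons)+6=v, o(vowel)+8=w, t(cons)+6=z.

vwz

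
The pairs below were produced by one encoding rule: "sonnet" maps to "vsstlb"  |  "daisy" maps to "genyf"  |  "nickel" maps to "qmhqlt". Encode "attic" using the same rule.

dxyoj

In sonnet: s→v is +3, o→s is +4, n→s is +5, n→t is +6 — the shift increases by 1 each position. The shift increases by 1 at each position, starting from +3: 3, 4, 5, ….
Applying it to attic: a+3=d, t+4=x, t+5=y, i+6=o, c+7=j.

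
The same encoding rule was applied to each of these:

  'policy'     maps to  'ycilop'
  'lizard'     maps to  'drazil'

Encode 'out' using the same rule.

tuo

The word is simply reversed.
Applying it to out: reverse → tuo.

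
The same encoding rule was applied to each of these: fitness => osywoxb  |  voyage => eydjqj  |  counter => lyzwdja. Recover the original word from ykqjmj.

Shifts by position in fitness: pos 0: f→o (+9), pos 1: i→s (+10), pos 2: t→y (+5), pos 3: n→w (+9), pos 4: e→o (+10), pos 5: s→x (+5) — repeating every 3. It's a Vigenère-style cipher with numeric key [9,10,5]: position i shifts by key[i mod 3].
Decoding ykqjmj: y−9=p, k−10=a, q−5=l, j−9=a, m−10=c, j−5=e.

palace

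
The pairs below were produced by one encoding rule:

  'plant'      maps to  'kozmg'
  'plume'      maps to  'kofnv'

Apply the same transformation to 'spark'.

hkzip

Letters are reflected about the middle of the alphabet (position → 25−position): Atbash.
For spark: s↔h, p↔k, a↔z, r↔i, k↔p.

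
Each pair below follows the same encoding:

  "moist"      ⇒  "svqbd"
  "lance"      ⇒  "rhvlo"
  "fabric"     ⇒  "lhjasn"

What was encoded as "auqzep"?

unique

In moist: m→s is +6, o→v is +7, i→q is +8, s→b is +9 — the shift increases by 1 each position. The shift increases by 1 at each position, starting from +6: 6, 7, 8, ….
Decoding auqzep: a−6=u, u−7=n, q−8=i, z−9=q, e−10=u, p−11=e.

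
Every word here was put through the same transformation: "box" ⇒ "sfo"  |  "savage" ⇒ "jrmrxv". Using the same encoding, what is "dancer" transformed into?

Every letter moves 17 places later in the alphabet, wrapping around z→a.
On dancer: d+17=u, a+17=r, n+17=e, c+17=t, e+17=v, r+17=i.

uretvi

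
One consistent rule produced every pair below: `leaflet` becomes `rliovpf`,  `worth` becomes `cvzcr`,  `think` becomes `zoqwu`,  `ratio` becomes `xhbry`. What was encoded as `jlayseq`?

despite

In leaflet: l→r is +6, e→l is +7, a→i is +8, f→o is +9 — the shift increases by 1 each position. Letter i (0-indexed) is shifted by i+6, so successive shifts are 6, 7, 8, ….
Decoding jlayseq: j−6=d, l−7=e, a−8=s, y−9=p, s−10=i, e−11=t, q−12=e.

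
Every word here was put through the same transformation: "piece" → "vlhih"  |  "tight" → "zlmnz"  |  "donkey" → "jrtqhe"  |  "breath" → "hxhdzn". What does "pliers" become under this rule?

vrlhxy

The shift depends on letter class: consonant p→v is +6, but vowel i→l is +3. The rule splits by letter class: vowels +3, consonants +6.
On pliers: p(cons)+6=v, l(cons)+6=r, i(vowel)+3=l, e(vowel)+3=h, r(cons)+6=x, s(cons)+6=y.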